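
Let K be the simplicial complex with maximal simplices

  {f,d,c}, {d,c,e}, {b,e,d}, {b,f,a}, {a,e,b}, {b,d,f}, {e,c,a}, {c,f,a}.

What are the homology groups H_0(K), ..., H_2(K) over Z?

K has 6 vertices, 12 edges, 8 triangles.
rank ∂_0 = 0, rank ∂_1 = 5 ⇒ b_0 = 6 − 0 − 5 = 1; all invariant factors of ∂_1 are 1 so no torsion. So H_0 ≅ Z.
rank ∂_1 = 5, rank ∂_2 = 7 ⇒ b_1 = 12 − 5 − 7 = 0; all invariant factors of ∂_2 are 1 so no torsion. So H_1 ≅ 0.
rank ∂_2 = 7, rank ∂_3 = 0 ⇒ b_2 = 8 − 7 − 0 = 1. So H_2 ≅ Z.

H_0 = Z,  H_1 = 0,  H_2 = Z.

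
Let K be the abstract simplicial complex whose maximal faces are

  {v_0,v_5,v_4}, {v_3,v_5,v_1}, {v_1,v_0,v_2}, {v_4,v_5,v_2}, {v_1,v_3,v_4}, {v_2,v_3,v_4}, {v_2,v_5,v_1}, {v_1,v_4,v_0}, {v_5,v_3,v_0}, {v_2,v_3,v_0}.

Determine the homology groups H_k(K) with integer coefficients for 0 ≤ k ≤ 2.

H_0 = Z,  H_1 = Z/2,  H_2 = 0.

K has 6 vertices, 15 edges, 10 triangles.
rank ∂_0 = 0, rank ∂_1 = 5 ⇒ b_0 = 6 − 0 − 5 = 1; all invariant factors of ∂_1 are 1 so no torsion. So H_0 ≅ Z.
rank ∂_1 = 5, rank ∂_2 = 10 ⇒ b_1 = 15 − 5 − 10 = 0; ∂_2 has invariant factor(s) [2] giving torsion. So H_1 ≅ Z/2.
rank ∂_2 = 10, rank ∂_3 = 0 ⇒ b_2 = 10 − 10 − 0 = 0. So H_2 ≅ 0.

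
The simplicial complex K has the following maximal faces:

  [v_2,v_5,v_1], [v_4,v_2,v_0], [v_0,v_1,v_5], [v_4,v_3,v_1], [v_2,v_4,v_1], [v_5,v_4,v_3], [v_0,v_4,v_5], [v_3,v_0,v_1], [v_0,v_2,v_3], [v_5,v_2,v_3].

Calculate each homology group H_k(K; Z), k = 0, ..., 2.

Take the total order v_0 < v_1 < v_2 < v_3 < v_4 < v_5 on the vertex set. Then K (dimension 2) consists of the simplices:

  0-simplices (6): [v_0], [v_1], [v_2], [v_3], [v_4], [v_5]
  1-simplices (15): (15 of them)
  2-simplices (10): [v_0,v_1,v_3], [v_0,v_1,v_5], [v_0,v_2,v_3], [v_0,v_2,v_4], [v_0,v_4,v_5], [v_1,v_2,v_4], [v_1,v_2,v_5], [v_1,v_3,v_4], [v_2,v_3,v_5], [v_3,v_4,v_5]

Hence C_0 ≅ Z^6, C_1 ≅ Z^15, C_2 ≅ Z^10.

∂_1: C_1 → C_0 sends each edge [p,q] (with p < q) to q − p. For instance
  ∂[v_1,v_4] = [v_4] − [v_1].
The 6×15 boundary matrix has rank 5 and Smith normal form diag(1,1,1,1,1).

∂_2: C_2 → C_1 maps a triangle to the signed sum of its edges. For instance
  ∂[v_0,v_1,v_3] = [v_1,v_3] − [v_0,v_3] + [v_0,v_1],
  ∂[v_2,v_3,v_5] = [v_3,v_5] − [v_2,v_5] + [v_2,v_3].
As a 15×10 matrix over Z this has rank 10, with invariant factors (1,1,1,1,1,1,1,1,1,2).

Now H_k = ker ∂_k / im ∂_{k+1}, so:

  H_0: rank C_0 − rank ∂_1 = 6 − 5 = 1, and the invariant factors of ∂_1 are all 1, so H_0 ≅ Z.
  H_1: rank ker ∂_1 − rank ∂_2 = (15 − 5) − 10 = 0, and ∂_2 has invariant factor 2 > 1, so H_1 ≅ Z/2Z.
  H_2: rank ker ∂_2 − rank ∂_3 = (10 − 10) − 0 = 0, and there is no ∂_3, so H_2 ≅ 0.

(K is a triangulation of the real projective plane RP^2.)

H_0 ≅ Z,  H_1 ≅ Z/2Z,  H_2 = 0.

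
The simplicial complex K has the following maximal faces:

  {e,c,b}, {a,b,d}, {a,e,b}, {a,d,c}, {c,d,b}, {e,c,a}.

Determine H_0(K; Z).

Fix the vertex order a < b < c < d < e and write every simplex with vertices in increasing order. Then dim K = 2 and the simplices of K are:

  0-simplices (5): a, b, c, d, e
  1-simplices (9): ab, ac, ad, ae, bc, bd, be, cd, ce
  2-simplices (6): abd, abe, acd, ace, bcd, bce

giving chain groups C_0 ≅ Z^5, C_1 ≅ Z^9, C_2 ≅ Z^6.

Boundary ∂_1: C_1 → C_0 maps an edge to its endpoints' difference, ∂[p,q] = q − p.
This gives a 5×9 integer matrix of rank 4; reducing to Smith normal form yields diagonal entries (1,1,1,1).

Boundary ∂_2: C_2 → C_1 maps a triangle to the signed sum of its edges. For instance
  ∂acd = cd − ad + ac,
  ∂bce = ce − be + bc.
The 9×6 boundary matrix has rank 5 and Smith normal form diag(1,1,1,1,1).

From H_k ≅ ker(∂_k) / im(∂_{k+1}) we obtain:

  H_0: rank C_0 − rank ∂_1 = 5 − 4 = 1, and the invariant factors of ∂_1 are all 1, so H_0 ≅ Z.

H_0 ≅ Z.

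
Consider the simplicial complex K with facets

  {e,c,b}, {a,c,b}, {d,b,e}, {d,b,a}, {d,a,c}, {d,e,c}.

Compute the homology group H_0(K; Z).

H_0 ≅ Z.

Fix the vertex order a < b < c < d < e and write every simplex with vertices in increasing order. Then dim K = 2 and the simplices of K are:

  0-simplices (5): a, b, c, d, e
  1-simplices (9): ab, ac, ad, bc, bd, be, cd, ce, de
  2-simplices (6): abc, abd, acd, bce, bde, cde

Hence C_0 ≅ Z^5, C_1 ≅ Z^9, C_2 ≅ Z^6.

∂_1: C_1 → C_0 sends each edge [p,q] (with p < q) to q − p.
The 5×9 boundary matrix has rank 4 and Smith normal form diag(1,1,1,1).

Boundary ∂_2: C_2 → C_1 maps a triangle to the signed sum of its edges. For instance
  ∂bde = de − be + bd,
  ∂acd = cd − ad + ac.
As a 9×6 matrix over Z this has rank 5, with invariant factors (1,1,1,1,1).

Reading off H_k = ker ∂_k / im ∂_{k+1}:

  H_0: rank C_0 − rank ∂_1 = 5 − 4 = 1, and the invariant factors of ∂_1 are all 1, so H_0 = Z.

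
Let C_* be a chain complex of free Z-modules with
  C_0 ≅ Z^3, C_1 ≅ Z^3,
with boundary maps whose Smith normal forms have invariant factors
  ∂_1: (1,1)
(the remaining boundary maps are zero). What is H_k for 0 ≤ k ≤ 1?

H_0: b_0 = 3 − 0 − 2 = 1; torsion from ∂_1 factors > 1: none. So H_0 = Z.
H_1: b_1 = 3 − 2 − 0 = 1; torsion from ∂_2 factors > 1: none. So H_1 = Z.

H_0 = Z,  H_1 = Z.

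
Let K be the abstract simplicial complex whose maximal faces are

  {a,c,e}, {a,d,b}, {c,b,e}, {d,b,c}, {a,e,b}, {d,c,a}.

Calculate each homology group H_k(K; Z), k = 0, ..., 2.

K has 5 vertices, 9 edges, 6 triangles.
rank ∂_0 = 0, rank ∂_1 = 4 ⇒ b_0 = 5 − 0 − 4 = 1; all invariant factors of ∂_1 are 1 so no torsion. So H_0 ≅ Z.
rank ∂_1 = 4, rank ∂_2 = 5 ⇒ b_1 = 9 − 4 − 5 = 0; all invariant factors of ∂_2 are 1 so no torsion. So H_1 ≅ 0.
rank ∂_2 = 5, rank ∂_3 = 0 ⇒ b_2 = 6 − 5 − 0 = 1. So H_2 ≅ Z.

H_0 ≅ Z,  H_1 = 0,  H_2 ≅ Z.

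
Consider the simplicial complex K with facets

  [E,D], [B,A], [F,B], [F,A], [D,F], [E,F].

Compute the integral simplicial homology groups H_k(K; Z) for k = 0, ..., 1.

Order the vertices as A < B < D < E < F. Listing each simplex with vertices in this order, K has dimension 1 with simplices:

  0-simplices (5): A, B, D, E, F
  1-simplices (6): AB, AF, BF, DE, DF, EF

Hence C_0 ≅ Z^5, C_1 ≅ Z^6.

The boundary map ∂_1: C_1 → C_0 sends each edge [p,q] (with p < q) to q − p. For instance
  ∂EF = F − E.
As a 5×6 matrix over Z this has rank 4, with invariant factors (1,1,1,1).

From H_k ≅ ker(∂_k) / im(∂_{k+1}) we obtain:

  H_0: rank C_0 − rank ∂_1 = 5 − 4 = 1, and the invariant factors of ∂_1 are all 1, so H_0 ≅ Z.
  H_1: rank ker ∂_1 − rank ∂_2 = (6 − 4) − 0 = 2, and there is no ∂_2, so H_1 ≅ Z^2.

As a check, the Euler characteristic is 5 − 6 = -1, which agrees with 1 − 2 = -1.
(K is a triangulation of a wedge of 2 circles.)

H_0 ≅ Z,  H_1 ≅ Z^2.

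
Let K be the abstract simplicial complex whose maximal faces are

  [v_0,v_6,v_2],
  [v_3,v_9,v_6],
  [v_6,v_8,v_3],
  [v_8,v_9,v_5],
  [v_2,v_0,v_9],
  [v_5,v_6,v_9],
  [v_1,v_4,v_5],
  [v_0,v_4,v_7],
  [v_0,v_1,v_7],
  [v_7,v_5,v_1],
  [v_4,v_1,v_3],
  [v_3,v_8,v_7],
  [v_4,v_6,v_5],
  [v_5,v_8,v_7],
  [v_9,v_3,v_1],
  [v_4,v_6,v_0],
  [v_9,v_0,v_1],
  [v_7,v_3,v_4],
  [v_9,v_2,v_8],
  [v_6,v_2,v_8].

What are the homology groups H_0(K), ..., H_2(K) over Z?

H_0 = Z,  H_1 = Z ⊕ Z/2,  H_2 = 0.

Order the vertices as v_0 < v_1 < v_2 < v_3 < v_4 < v_5 < v_6 < v_7 < v_8 < v_9. Listing each simplex with vertices in this order, K has dimension 2 with simplices:

  0-simplices (10): [v_0], [v_1], [v_2], [v_3], [v_4], [v_5], [v_6], [v_7], [v_8], [v_9]
  1-simplices (30): (30 of them)
  2-simplices (20): (20 of them)

giving chain groups C_0 ≅ Z^10, C_1 ≅ Z^30, C_2 ≅ Z^20.

∂_1: C_1 → C_0 sends each edge [p,q] (with p < q) to q − p. For instance
  ∂[v_3,v_7] = [v_7] − [v_3].
The resulting 10×30 matrix has rank 9, and its Smith normal form has invariant factors (1,1,1,1,1,1,1,1,1).

Boundary ∂_2: C_2 → C_1 maps a triangle to the signed sum of its edges. For instance
  ∂[v_4,v_5,v_6] = [v_5,v_6] − [v_4,v_6] + [v_4,v_5],
  ∂[v_1,v_3,v_9] = [v_3,v_9] − [v_1,v_9] + [v_1,v_3].
As a 30×20 matrix over Z this has rank 20, with invariant factors (1,1,1,1,1,1,1,1,1,1,1,1,1,1,1,1,1,1,1,2).

Computing H_k = (kernel of ∂_k) / (image of ∂_{k+1}):

  H_0: rank C_0 − rank ∂_1 = 10 − 9 = 1, and the invariant factors of ∂_1 are all 1, so H_0 = Z.
  H_1: rank ker ∂_1 − rank ∂_2 = (30 − 9) − 20 = 1, and ∂_2 has invariant factor 2 > 1, so H_1 = Z ⊕ Z/2.
  H_2: rank ker ∂_2 − rank ∂_3 = (20 − 20) − 0 = 0, and there is no ∂_3, so H_2 = 0.

(K is a triangulation of the Klein bottle.)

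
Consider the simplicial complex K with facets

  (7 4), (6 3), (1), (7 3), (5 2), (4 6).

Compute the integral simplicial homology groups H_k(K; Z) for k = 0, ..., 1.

H_0 ≅ Z^3,  H_1 ≅ Z.

Take the total order 1 < 2 < 3 < 4 < 5 < 6 < 7 on the vertex set. Then K (dimension 1) consists of the simplices:

  0-simplices (7): [1], [2], [3], [4], [5], [6], [7]
  1-simplices (5): [2,5], [3,6], [3,7], [4,6], [4,7]

giving chain groups C_0 ≅ Z^7, C_1 ≅ Z^5.

The boundary map ∂_1: C_1 → C_0 maps an edge to its endpoints' difference, ∂[p,q] = q − p.
As a 7×5 matrix over Z this has rank 4, with invariant factors (1,1,1,1).

From H_k ≅ ker(∂_k) / im(∂_{k+1}) we obtain:

  H_0: rank C_0 − rank ∂_1 = 7 − 4 = 3, and the invariant factors of ∂_1 are all 1, so H_0 = Z^3.
  H_1: rank ker ∂_1 − rank ∂_2 = (5 − 4) − 0 = 1, and there is no ∂_2, so H_1 = Z.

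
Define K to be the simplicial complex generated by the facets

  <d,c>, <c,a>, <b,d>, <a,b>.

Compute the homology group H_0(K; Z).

Take the total order a < b < c < d on the vertex set. Then K (dimension 1) consists of the simplices:

  0-simplices (4): a, b, c, d
  1-simplices (4): ab, ac, bd, cd

giving chain groups C_0 ≅ Z^4, C_1 ≅ Z^4.

Boundary ∂_1: C_1 → C_0 sends each edge [p,q] (with p < q) to q − p. For instance
  ∂ab = b − a.
This gives a 4×4 integer matrix of rank 3; reducing to Smith normal form yields diagonal entries (1,1,1).

From H_k ≅ ker(∂_k) / im(∂_{k+1}) we obtain:

  H_0: rank C_0 − rank ∂_1 = 4 − 3 = 1, and the invariant factors of ∂_1 are all 1, so H_0 = Z.

(K is a triangulation of the circle S^1.)

H_0 = Z.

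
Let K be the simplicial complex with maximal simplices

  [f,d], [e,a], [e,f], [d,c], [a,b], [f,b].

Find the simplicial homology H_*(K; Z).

We work with the vertex ordering a < b < c < d < e < f. The simplices of K, each written with vertices in increasing order, are:

  0-simplices (6): a, b, c, d, e, f
  1-simplices (6): ab, ae, bf, cd, df, ef

Hence C_0 ≅ Z^6, C_1 ≅ Z^6.

Boundary ∂_1: C_1 → C_0 maps an edge to its endpoints' difference, ∂[p,q] = q − p. For instance
  ∂df = f − d.
As a 6×6 matrix over Z this has rank 5, with invariant factors (1,1,1,1,1).

Computing H_k = (kernel of ∂_k) / (image of ∂_{k+1}):

  H_0: rank C_0 − rank ∂_1 = 6 − 5 = 1, and the invariant factors of ∂_1 are all 1, so H_0 = Z.
  H_1: rank ker ∂_1 − rank ∂_2 = (6 − 5) − 0 = 1, and there is no ∂_2, so H_1 = Z.

H_0 = Z,  H_1 = Z.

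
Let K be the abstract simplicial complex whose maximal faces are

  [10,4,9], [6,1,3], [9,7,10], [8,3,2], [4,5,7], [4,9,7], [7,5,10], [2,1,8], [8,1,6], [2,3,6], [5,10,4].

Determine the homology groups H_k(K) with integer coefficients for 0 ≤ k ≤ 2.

Take the total order 1 < 2 < 3 < 4 < 5 < 6 < 7 < 8 < 9 < 10 on the vertex set. Then K (dimension 2) consists of the simplices:

  0-simplices (10): [1], [2], [3], [4], [5], [6], [7], [8], [9], [10]
  1-simplices (19): [1,2], [1,3], [1,6], [1,8], [2,3], [2,6], [2,8], [3,6], [3,8], [4,5], [4,7], [4,9], [4,10], [5,7], [5,10], [6,8], [7,9], [7,10], [9,10]
  2-simplices (11): [1,2,8], [1,3,6], [1,6,8], [2,3,6], [2,3,8], [4,5,7], [4,5,10], [4,7,9], [4,9,10], [5,7,10], [7,9,10]

Hence C_0 ≅ Z^10, C_1 ≅ Z^19, C_2 ≅ Z^11.

Boundary ∂_1: C_1 → C_0 maps an edge to its endpoints' difference, ∂[p,q] = q − p. For instance
  ∂[9,10] = [10] − [9].
As a 10×19 matrix over Z this has rank 8, with invariant factors (1,1,1,1,1,1,1,1).

∂_2: C_2 → C_1 sends each 2-simplex [p,q,r] to [q,r] − [p,r] + [p,q]. For instance
  ∂[4,7,9] = [7,9] − [4,9] + [4,7],
  ∂[5,7,10] = [7,10] − [5,10] + [5,7].
The resulting 19×11 matrix has rank 10, and its Smith normal form has invariant factors (1,1,1,1,1,1,1,1,1,1).

Now H_k = ker ∂_k / im ∂_{k+1}, so:

  H_0: rank C_0 − rank ∂_1 = 10 − 8 = 2, and the invariant factors of ∂_1 are all 1, so H_0 ≅ Z^2.
  H_1: rank ker ∂_1 − rank ∂_2 = (19 − 8) − 10 = 1, and the invariant factors of ∂_2 are all 1, so H_1 ≅ Z.
  H_2: rank ker ∂_2 − rank ∂_3 = (11 − 10) − 0 = 1, and there is no ∂_3, so H_2 ≅ Z.

H_0 = Z^2,  H_1 = Z,  H_2 = Z.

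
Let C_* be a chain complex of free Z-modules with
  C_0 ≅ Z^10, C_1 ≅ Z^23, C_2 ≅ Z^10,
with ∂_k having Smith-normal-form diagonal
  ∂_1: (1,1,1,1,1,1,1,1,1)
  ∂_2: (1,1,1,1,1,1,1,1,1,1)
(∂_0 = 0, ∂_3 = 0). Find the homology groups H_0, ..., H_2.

H_0 = Z,  H_1 = Z^4,  H_2 = 0.

H_0: b_0 = 10 − 0 − 9 = 1; torsion from ∂_1 factors > 1: none. So H_0 = Z.
H_1: b_1 = 23 − 9 − 10 = 4; torsion from ∂_2 factors > 1: none. So H_1 = Z^4.
H_2: b_2 = 10 − 10 − 0 = 0; torsion from ∂_3 factors > 1: none. So H_2 = 0.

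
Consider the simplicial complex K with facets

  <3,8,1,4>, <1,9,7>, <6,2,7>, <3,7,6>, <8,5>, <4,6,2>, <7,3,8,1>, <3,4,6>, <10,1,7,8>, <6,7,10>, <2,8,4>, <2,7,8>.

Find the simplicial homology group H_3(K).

H_3 = 0.

Take the total order 1 < 2 < 3 < 4 < 5 < 6 < 7 < 8 < 9 < 10 on the vertex set. Then K (dimension 3) consists of the simplices:

  0-simplices (10): [1], [2], [3], [4], [5], [6], [7], [8], [9], [10]
  1-simplices (23): (23 of them)
  2-simplices (18): (18 of them)
  3-simplices (3): [1,3,4,8], [1,3,7,8], [1,7,8,10]

so the chain groups are C_0 ≅ Z^10, C_1 ≅ Z^23, C_2 ≅ Z^18, C_3 ≅ Z^3.

The boundary map ∂_1: C_1 → C_0 maps an edge to its endpoints' difference, ∂[p,q] = q − p. For instance
  ∂[1,7] = [7] − [1].
As a 10×23 matrix over Z this has rank 9, with invariant factors (1,1,1,1,1,1,1,1,1).

Boundary ∂_2: C_2 → C_1 acts by ∂[p,q,r] = [q,r] − [p,r] + [p,q]. For instance
  ∂[2,7,8] = [7,8] − [2,8] + [2,7],
  ∂[3,7,8] = [7,8] − [3,8] + [3,7].
The 23×18 boundary matrix has rank 14 and Smith normal form diag(1,1,1,1,1,1,1,1,1,1,1,1,1,1).

Boundary ∂_3: C_3 → C_2 sends each 3-simplex σ to the alternating sum Σ_i (−1)^i (σ with its i-th vertex removed). For instance
  ∂[1,3,7,8] = [3,7,8] − [1,7,8] + [1,3,8] − [1,3,7],
  ∂[1,3,4,8] = [3,4,8] − [1,4,8] + [1,3,8] − [1,3,4].
This gives a 18×3 integer matrix of rank 3; reducing to Smith normal form yields diagonal entries (1,1,1).

Computing H_k = (kernel of ∂_k) / (image of ∂_{k+1}):

  H_3: rank ker ∂_3 − rank ∂_4 = (3 − 3) − 0 = 0, and there is no ∂_4, so H_3 ≅ 0.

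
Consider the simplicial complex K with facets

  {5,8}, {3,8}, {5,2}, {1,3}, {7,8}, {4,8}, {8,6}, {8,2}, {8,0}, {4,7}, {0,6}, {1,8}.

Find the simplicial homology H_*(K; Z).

H_0 = Z,  H_1 = Z^4.

We work with the vertex ordering 0 < 1 < 2 < 3 < 4 < 5 < 6 < 7 < 8. The simplices of K, each written with vertices in increasing order, are:

  0-simplices (9): [0], [1], [2], [3], [4], [5], [6], [7], [8]
  1-simplices (12): [0,6], [0,8], [1,3], [1,8], [2,5], [2,8], [3,8], [4,7], [4,8], [5,8], [6,8], [7,8]

so the chain groups are C_0 ≅ Z^9, C_1 ≅ Z^12.

∂_1: C_1 → C_0 is given by ∂[p,q] = [q] − [p]. For instance
  ∂[3,8] = [8] − [3].
The resulting 9×12 matrix has rank 8, and its Smith normal form has invariant factors (1,1,1,1,1,1,1,1).

From H_k ≅ ker(∂_k) / im(∂_{k+1}) we obtain:

  H_0: rank C_0 − rank ∂_1 = 9 − 8 = 1, and the invariant factors of ∂_1 are all 1, so H_0 ≅ Z.
  H_1: rank ker ∂_1 − rank ∂_2 = (12 − 8) − 0 = 4, and there is no ∂_2, so H_1 ≅ Z^4.

(K is a triangulation of a wedge of 4 circles.)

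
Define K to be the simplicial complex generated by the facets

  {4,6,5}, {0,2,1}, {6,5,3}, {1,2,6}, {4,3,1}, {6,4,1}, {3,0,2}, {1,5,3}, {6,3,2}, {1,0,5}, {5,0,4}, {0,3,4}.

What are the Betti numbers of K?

b_0 = 1, b_1 = 0, b_2 = 0.

Order the vertices as 0 < 1 < 2 < 3 < 4 < 5 < 6. Listing each simplex with vertices in this order, K has dimension 2 with simplices:

  0-simplices (7): [0], [1], [2], [3], [4], [5], [6]
  1-simplices (18): [0,1], [0,2], [0,3], [0,4], [0,5], [1,2], [1,3], [1,4], [1,5], [1,6], [2,3], [2,6], [3,4], [3,5], [3,6], [4,5], [4,6], [5,6]
  2-simplices (12): [0,1,2], [0,1,5], [0,2,3], [0,3,4], [0,4,5], [1,2,6], [1,3,4], [1,3,5], [1,4,6], [2,3,6], [3,5,6], [4,5,6]

Hence C_0 ≅ Z^7, C_1 ≅ Z^18, C_2 ≅ Z^12.

Boundary ∂_1: C_1 → C_0 sends each edge [p,q] (with p < q) to q − p.
This gives a 7×18 integer matrix of rank 6; reducing to Smith normal form yields diagonal entries (1,1,1,1,1,1).

Boundary ∂_2: C_2 → C_1 acts by ∂[p,q,r] = [q,r] − [p,r] + [p,q]. For instance
  ∂[0,4,5] = [4,5] − [0,5] + [0,4],
  ∂[0,1,5] = [1,5] − [0,5] + [0,1].
As a 18×12 matrix over Z this has rank 12, with invariant factors (1,1,1,1,1,1,1,1,1,1,1,2).

Computing H_k = (kernel of ∂_k) / (image of ∂_{k+1}):

  H_0: rank C_0 − rank ∂_1 = 7 − 6 = 1, and the invariant factors of ∂_1 are all 1, so H_0 = Z.
  H_1: rank ker ∂_1 − rank ∂_2 = (18 − 6) − 12 = 0, and ∂_2 has invariant factor 2 > 1, so H_1 = Z/2.
  H_2: rank ker ∂_2 − rank ∂_3 = (12 − 12) − 0 = 0, and there is no ∂_3, so H_2 = 0.

(K is a triangulation of the real projective plane RP^2.)

Hence the Betti numbers are b_0 = 1, b_1 = 0, b_2 = 0.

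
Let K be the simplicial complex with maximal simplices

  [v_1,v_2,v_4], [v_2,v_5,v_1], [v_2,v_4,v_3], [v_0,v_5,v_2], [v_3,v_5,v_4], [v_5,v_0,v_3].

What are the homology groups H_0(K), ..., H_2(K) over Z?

H_0 = Z,  H_1 = Z,  H_2 = 0.

K has 6 vertices, 12 edges, 6 triangles.
rank ∂_0 = 0, rank ∂_1 = 5 ⇒ b_0 = 6 − 0 − 5 = 1; all invariant factors of ∂_1 are 1 so no torsion. So H_0 = Z.
rank ∂_1 = 5, rank ∂_2 = 6 ⇒ b_1 = 12 − 5 − 6 = 1; all invariant factors of ∂_2 are 1 so no torsion. So H_1 = Z.
rank ∂_2 = 6, rank ∂_3 = 0 ⇒ b_2 = 6 − 6 − 0 = 0. So H_2 = 0.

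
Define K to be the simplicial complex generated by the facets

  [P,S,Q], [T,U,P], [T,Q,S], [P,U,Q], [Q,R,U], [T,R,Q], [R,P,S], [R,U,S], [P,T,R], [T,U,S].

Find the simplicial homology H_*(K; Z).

Take the total order P < Q < R < S < T < U on the vertex set. Then K (dimension 2) consists of the simplices:

  0-simplices (6): P, Q, R, S, T, U
  1-simplices (15): PQ, PR, PS, PT, PU, QR, QS, QT, QU, RS, RT, RU, ST, SU, TU
  2-simplices (10): PQS, PQU, PRS, PRT, PTU, QRT, QRU, QST, RSU, STU

so the chain groups are C_0 ≅ Z^6, C_1 ≅ Z^15, C_2 ≅ Z^10.

The boundary map ∂_1: C_1 → C_0 maps an edge to its endpoints' difference, ∂[p,q] = q − p. For instance
  ∂PU = U − P.
The 6×15 boundary matrix has rank 5 and Smith normal form diag(1,1,1,1,1).

∂_2: C_2 → C_1 maps a triangle to the signed sum of its edges. For instance
  ∂PQS = QS − PS + PQ,
  ∂QST = ST − QT + QS.
This gives a 15×10 integer matrix of rank 10; reducing to Smith normal form yields diagonal entries (1,1,1,1,1,1,1,1,1,2).

From H_k ≅ ker(∂_k) / im(∂_{k+1}) we obtain:

  H_0: rank C_0 − rank ∂_1 = 6 − 5 = 1, and the invariant factors of ∂_1 are all 1, so H_0 = Z.
  H_1: rank ker ∂_1 − rank ∂_2 = (15 − 5) − 10 = 0, and ∂_2 has invariant factor 2 > 1, so H_1 = Z/2Z.
  H_2: rank ker ∂_2 − rank ∂_3 = (10 − 10) − 0 = 0, and there is no ∂_3, so H_2 = 0.

As a check, the Euler characteristic is 6 − 15 + 10 = 1, which agrees with 1 − 0 + 0 = 1.
(K is a triangulation of the real projective plane RP^2.)

H_0 = Z,  H_1 = Z/2Z,  H_2 = 0.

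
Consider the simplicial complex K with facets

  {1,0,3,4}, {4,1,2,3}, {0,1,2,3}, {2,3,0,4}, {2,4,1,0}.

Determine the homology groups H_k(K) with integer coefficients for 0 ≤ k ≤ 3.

Take the total order 0 < 1 < 2 < 3 < 4 on the vertex set. Then K (dimension 3) consists of the simplices:

  0-simplices (5): [0], [1], [2], [3], [4]
  1-simplices (10): [0,1], [0,2], [0,3], [0,4], [1,2], [1,3], [1,4], [2,3], [2,4], [3,4]
  2-simplices (10): [0,1,2], [0,1,3], [0,1,4], [0,2,3], [0,2,4], [0,3,4], [1,2,3], [1,2,4], [1,3,4], [2,3,4]
  3-simplices (5): [0,1,2,3], [0,1,2,4], [0,1,3,4], [0,2,3,4], [1,2,3,4]

giving chain groups C_0 ≅ Z^5, C_1 ≅ Z^10, C_2 ≅ Z^10, C_3 ≅ Z^5.

The boundary map ∂_1: C_1 → C_0 maps an edge to its endpoints' difference, ∂[p,q] = q − p. For instance
  ∂[0,3] = [3] − [0].
As a 5×10 matrix over Z this has rank 4, with invariant factors (1,1,1,1).

∂_2: C_2 → C_1 acts by ∂[p,q,r] = [q,r] − [p,r] + [p,q]. For instance
  ∂[1,2,3] = [2,3] − [1,3] + [1,2],
  ∂[0,1,4] = [1,4] − [0,4] + [0,1].
This gives a 10×10 integer matrix of rank 6; reducing to Smith normal form yields diagonal entries (1,1,1,1,1,1).

The boundary map ∂_3: C_3 → C_2 sends each 3-simplex σ to the alternating sum Σ_i (−1)^i (σ with its i-th vertex removed). For instance
  ∂[0,1,2,3] = [1,2,3] − [0,2,3] + [0,1,3] − [0,1,2],
  ∂[0,1,2,4] = [1,2,4] − [0,2,4] + [0,1,4] − [0,1,2].
The 10×5 boundary matrix has rank 4 and Smith normal form diag(1,1,1,1).

From H_k ≅ ker(∂_k) / im(∂_{k+1}) we obtain:

  H_0: rank C_0 − rank ∂_1 = 5 − 4 = 1, and the invariant factors of ∂_1 are all 1, so H_0 ≅ Z.
  H_1: rank ker ∂_1 − rank ∂_2 = (10 − 4) − 6 = 0, and the invariant factors of ∂_2 are all 1, so H_1 ≅ 0.
  H_2: rank ker ∂_2 − rank ∂_3 = (10 − 6) − 4 = 0, and the invariant factors of ∂_3 are all 1, so H_2 ≅ 0.
  H_3: rank ker ∂_3 − rank ∂_4 = (5 − 4) − 0 = 1, and there is no ∂_4, so H_3 ≅ Z.

H_0 = Z,  H_1 = 0,  H_2 = 0,  H_3 = Z.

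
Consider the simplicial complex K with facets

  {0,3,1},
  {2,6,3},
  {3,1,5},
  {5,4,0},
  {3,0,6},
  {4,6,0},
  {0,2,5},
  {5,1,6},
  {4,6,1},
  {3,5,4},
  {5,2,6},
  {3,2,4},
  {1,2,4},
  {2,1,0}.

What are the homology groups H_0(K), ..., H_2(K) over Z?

Fix the vertex order 0 < 1 < 2 < 3 < 4 < 5 < 6 and write every simplex with vertices in increasing order. Then dim K = 2 and the simplices of K are:

  0-simplices (7): [0], [1], [2], [3], [4], [5], [6]
  1-simplices (21): [0,1], [0,2], [0,3], [0,4], [0,5], [0,6], [1,2], [1,3], [1,4], [1,5], [1,6], [2,3], [2,4], [2,5], [2,6], [3,4], [3,5], [3,6], [4,5], [4,6], [5,6]
  2-simplices (14): [0,1,2], [0,1,3], [0,2,5], [0,3,6], [0,4,5], [0,4,6], [1,2,4], [1,3,5], [1,4,6], [1,5,6], [2,3,4], [2,3,6], [2,5,6], [3,4,5]

giving chain groups C_0 ≅ Z^7, C_1 ≅ Z^21, C_2 ≅ Z^14.

∂_1: C_1 → C_0 is given by ∂[p,q] = [q] − [p]. For instance
  ∂[1,4] = [4] − [1].
The resulting 7×21 matrix has rank 6, and its Smith normal form has invariant factors (1,1,1,1,1,1).

∂_2: C_2 → C_1 sends each 2-simplex [p,q,r] to [q,r] − [p,r] + [p,q]. For instance
  ∂[0,4,5] = [4,5] − [0,5] + [0,4],
  ∂[1,4,6] = [4,6] − [1,6] + [1,4].
The resulting 21×14 matrix has rank 13, and its Smith normal form has invariant factors (1,1,1,1,1,1,1,1,1,1,1,1,1).

From H_k ≅ ker(∂_k) / im(∂_{k+1}) we obtain:

  H_0: rank C_0 − rank ∂_1 = 7 − 6 = 1, and the invariant factors of ∂_1 are all 1, so H_0 ≅ Z.
  H_1: rank ker ∂_1 − rank ∂_2 = (21 − 6) − 13 = 2, and the invariant factors of ∂_2 are all 1, so H_1 ≅ Z^2.
  H_2: rank ker ∂_2 − rank ∂_3 = (14 − 13) − 0 = 1, and there is no ∂_3, so H_2 ≅ Z.

H_0 ≅ Z,  H_1 ≅ Z^2,  H_2 ≅ Z.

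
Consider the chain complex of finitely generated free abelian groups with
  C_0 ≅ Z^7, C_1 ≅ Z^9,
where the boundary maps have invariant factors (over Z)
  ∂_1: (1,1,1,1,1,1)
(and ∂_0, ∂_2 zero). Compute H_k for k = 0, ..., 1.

H_0: b_0 = 7 − 0 − 6 = 1; torsion from ∂_1 factors > 1: none. So H_0 = Z.
H_1: b_1 = 9 − 6 − 0 = 3; torsion from ∂_2 factors > 1: none. So H_1 = Z^3.

H_0 = Z,  H_1 = Z^3.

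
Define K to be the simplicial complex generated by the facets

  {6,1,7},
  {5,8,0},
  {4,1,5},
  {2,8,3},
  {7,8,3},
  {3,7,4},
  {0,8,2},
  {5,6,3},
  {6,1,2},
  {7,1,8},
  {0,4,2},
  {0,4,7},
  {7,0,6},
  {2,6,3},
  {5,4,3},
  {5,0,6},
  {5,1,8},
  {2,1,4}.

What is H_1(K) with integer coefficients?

H_1 = Z^2.

We work with the vertex ordering 0 < 1 < 2 < 3 < 4 < 5 < 6 < 7 < 8. The simplices of K, each written with vertices in increasing order, are:

  0-simplices (9): [0], [1], [2], [3], [4], [5], [6], [7], [8]
  1-simplices (27): (27 of them)
  2-simplices (18): [0,2,4], [0,2,8], [0,4,7], [0,5,6], [0,5,8], [0,6,7], [1,2,4], [1,2,6], [1,4,5], [1,5,8], [1,6,7], [1,7,8], [2,3,6], [2,3,8], [3,4,5], [3,4,7], [3,5,6], [3,7,8]

Hence C_0 ≅ Z^9, C_1 ≅ Z^27, C_2 ≅ Z^18.

The boundary map ∂_1: C_1 → C_0 sends each edge [p,q] (with p < q) to q − p.
As a 9×27 matrix over Z this has rank 8, with invariant factors (1,1,1,1,1,1,1,1).

∂_2: C_2 → C_1 acts by ∂[p,q,r] = [q,r] − [p,r] + [p,q]. For instance
  ∂[0,5,6] = [5,6] − [0,6] + [0,5],
  ∂[0,6,7] = [6,7] − [0,7] + [0,6].
As a 27×18 matrix over Z this has rank 17, with invariant factors (1,1,1,1,1,1,1,1,1,1,1,1,1,1,1,1,1).

Now H_k = ker ∂_k / im ∂_{k+1}, so:

  H_1: rank ker ∂_1 − rank ∂_2 = (27 − 8) − 17 = 2, and the invariant factors of ∂_2 are all 1, so H_1 = Z^2.

(K is a triangulation of the torus T^2.)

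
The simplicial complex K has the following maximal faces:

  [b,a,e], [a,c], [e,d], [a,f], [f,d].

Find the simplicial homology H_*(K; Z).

K has 6 vertices, 7 edges, 1 triangle.
rank ∂_0 = 0, rank ∂_1 = 5 ⇒ b_0 = 6 − 0 − 5 = 1; all invariant factors of ∂_1 are 1 so no torsion. So H_0 = Z.
rank ∂_1 = 5, rank ∂_2 = 1 ⇒ b_1 = 7 − 5 − 1 = 1; all invariant factors of ∂_2 are 1 so no torsion. So H_1 = Z.
rank ∂_2 = 1, rank ∂_3 = 0 ⇒ b_2 = 1 − 1 − 0 = 0. So H_2 = 0.

H_0 = Z,  H_1 = Z,  H_2 = 0.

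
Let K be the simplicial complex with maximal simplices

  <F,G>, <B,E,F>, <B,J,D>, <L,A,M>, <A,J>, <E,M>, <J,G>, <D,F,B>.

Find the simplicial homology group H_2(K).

H_2 ≅ 0.

Order the vertices as A < B < D < E < F < G < J < L < M. Listing each simplex with vertices in this order, K has dimension 2 with simplices:

  0-simplices (9): A, B, D, E, F, G, J, L, M
  1-simplices (14): AJ, AL, AM, BD, BE, BF, BJ, DF, DJ, EF, EM, FG, GJ, LM
  2-simplices (4): ALM, BDF, BDJ, BEF

Hence C_0 ≅ Z^9, C_1 ≅ Z^14, C_2 ≅ Z^4.

Boundary ∂_1: C_1 → C_0 sends each edge [p,q] (with p < q) to q − p. For instance
  ∂EF = F − E.
As a 9×14 matrix over Z this has rank 8, with invariant factors (1,1,1,1,1,1,1,1).

Boundary ∂_2: C_2 → C_1 sends each 2-simplex [p,q,r] to [q,r] − [p,r] + [p,q]. For instance
  ∂ALM = LM − AM + AL,
  ∂BDF = DF − BF + BD.
The resulting 14×4 matrix has rank 4, and its Smith normal form has invariant factors (1,1,1,1).

Reading off H_k = ker ∂_k / im ∂_{k+1}:

  H_2: rank ker ∂_2 − rank ∂_3 = (4 − 4) − 0 = 0, and there is no ∂_3, so H_2 ≅ 0.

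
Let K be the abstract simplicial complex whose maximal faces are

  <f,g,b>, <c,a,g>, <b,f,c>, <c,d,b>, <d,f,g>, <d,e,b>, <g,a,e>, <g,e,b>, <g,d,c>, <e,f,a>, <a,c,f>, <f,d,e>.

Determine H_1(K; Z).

H_1 ≅ Z/2.

Order the vertices as a < b < c < d < e < f < g. Listing each simplex with vertices in this order, K has dimension 2 with simplices:

  0-simplices (7): a, b, c, d, e, f, g
  1-simplices (18): ac, ae, af, ag, bc, bd, be, bf, bg, cd, cf, cg, de, df, dg, ef, eg, fg
  2-simplices (12): acf, acg, aef, aeg, bcd, bcf, bde, beg, bfg, cdg, def, dfg

Hence C_0 ≅ Z^7, C_1 ≅ Z^18, C_2 ≅ Z^12.

Boundary ∂_1: C_1 → C_0 maps an edge to its endpoints' difference, ∂[p,q] = q − p. For instance
  ∂ef = f − e.
The 7×18 boundary matrix has rank 6 and Smith normal form diag(1,1,1,1,1,1).

Boundary ∂_2: C_2 → C_1 acts by ∂[p,q,r] = [q,r] − [p,r] + [p,q]. For instance
  ∂acf = cf − af + ac,
  ∂bfg = fg − bg + bf.
This gives a 18×12 integer matrix of rank 12; reducing to Smith normal form yields diagonal entries (1,1,1,1,1,1,1,1,1,1,1,2).

Now H_k = ker ∂_k / im ∂_{k+1}, so:

  H_1: rank ker ∂_1 − rank ∂_2 = (18 − 6) − 12 = 0, and ∂_2 has invariant factor 2 > 1, so H_1 = Z/2.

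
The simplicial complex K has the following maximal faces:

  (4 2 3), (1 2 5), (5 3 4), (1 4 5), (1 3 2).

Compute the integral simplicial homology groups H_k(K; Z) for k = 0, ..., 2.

Order the vertices as 1 < 2 < 3 < 4 < 5. Listing each simplex with vertices in this order, K has dimension 2 with simplices:

  0-simplices (5): [1], [2], [3], [4], [5]
  1-simplices (10): [1,2], [1,3], [1,4], [1,5], [2,3], [2,4], [2,5], [3,4], [3,5], [4,5]
  2-simplices (5): [1,2,3], [1,2,5], [1,4,5], [2,3,4], [3,4,5]

so the chain groups are C_0 ≅ Z^5, C_1 ≅ Z^10, C_2 ≅ Z^5.

∂_1: C_1 → C_0 maps an edge to its endpoints' difference, ∂[p,q] = q − p. For instance
  ∂[1,4] = [4] − [1].
The 5×10 boundary matrix has rank 4 and Smith normal form diag(1,1,1,1).

Boundary ∂_2: C_2 → C_1 maps a triangle to the signed sum of its edges. For instance
  ∂[3,4,5] = [4,5] − [3,5] + [3,4],
  ∂[1,2,3] = [2,3] − [1,3] + [1,2].
This gives a 10×5 integer matrix of rank 5; reducing to Smith normal form yields diagonal entries (1,1,1,1,1).

Now H_k = ker ∂_k / im ∂_{k+1}, so:

  H_0: rank C_0 − rank ∂_1 = 5 − 4 = 1, and the invariant factors of ∂_1 are all 1, so H_0 ≅ Z.
  H_1: rank ker ∂_1 − rank ∂_2 = (10 − 4) − 5 = 1, and the invariant factors of ∂_2 are all 1, so H_1 ≅ Z.
  H_2: rank ker ∂_2 − rank ∂_3 = (5 − 5) − 0 = 0, and there is no ∂_3, so H_2 ≅ 0.

H_0 = Z,  H_1 = Z,  H_2 = 0.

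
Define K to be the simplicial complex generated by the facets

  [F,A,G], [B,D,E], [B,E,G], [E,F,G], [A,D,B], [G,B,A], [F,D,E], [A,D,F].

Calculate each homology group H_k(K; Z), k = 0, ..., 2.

Order the vertices as A < B < D < E < F < G. Listing each simplex with vertices in this order, K has dimension 2 with simplices:

  0-simplices (6): A, B, D, E, F, G
  1-simplices (12): AB, AD, AF, AG, BD, BE, BG, DE, DF, EF, EG, FG
  2-simplices (8): ABD, ABG, ADF, AFG, BDE, BEG, DEF, EFG

Hence C_0 ≅ Z^6, C_1 ≅ Z^12, C_2 ≅ Z^8.

The boundary map ∂_1: C_1 → C_0 sends each edge [p,q] (with p < q) to q − p. For instance
  ∂AD = D − A.
This gives a 6×12 integer matrix of rank 5; reducing to Smith normal form yields diagonal entries (1,1,1,1,1).

The boundary map ∂_2: C_2 → C_1 maps a triangle to the signed sum of its edges. For instance
  ∂EFG = FG − EG + EF,
  ∂BDE = DE − BE + BD.
The resulting 12×8 matrix has rank 7, and its Smith normal form has invariant factors (1,1,1,1,1,1,1).

Now H_k = ker ∂_k / im ∂_{k+1}, so:

  H_0: rank C_0 − rank ∂_1 = 6 − 5 = 1, and the invariant factors of ∂_1 are all 1, so H_0 = Z.
  H_1: rank ker ∂_1 − rank ∂_2 = (12 − 5) − 7 = 0, and the invariant factors of ∂_2 are all 1, so H_1 = 0.
  H_2: rank ker ∂_2 − rank ∂_3 = (8 − 7) − 0 = 1, and there is no ∂_3, so H_2 = Z.

H_0 = Z,  H_1 = 0,  H_2 = Z.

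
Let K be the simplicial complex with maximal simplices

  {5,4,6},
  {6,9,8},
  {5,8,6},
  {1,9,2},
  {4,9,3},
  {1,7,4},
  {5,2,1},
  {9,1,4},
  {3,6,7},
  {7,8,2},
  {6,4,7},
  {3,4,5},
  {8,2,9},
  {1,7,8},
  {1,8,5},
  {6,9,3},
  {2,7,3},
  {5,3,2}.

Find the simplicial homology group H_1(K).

H_1 = Z ⊕ Z_2.

K has 9 vertices, 27 edges, 18 triangles.
rank ∂_1 = 8, rank ∂_2 = 18 ⇒ b_1 = 27 − 8 − 18 = 1; ∂_2 has invariant factor(s) [2] giving torsion. So H_1 = Z ⊕ Z_2.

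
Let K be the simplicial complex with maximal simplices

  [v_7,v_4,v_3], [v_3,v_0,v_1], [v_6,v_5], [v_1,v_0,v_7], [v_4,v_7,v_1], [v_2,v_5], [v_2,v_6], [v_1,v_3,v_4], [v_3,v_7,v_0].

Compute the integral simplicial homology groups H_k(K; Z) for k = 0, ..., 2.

Order the vertices as v_0 < v_1 < v_2 < v_3 < v_4 < v_5 < v_6 < v_7. Listing each simplex with vertices in this order, K has dimension 2 with simplices:

  0-simplices (8): [v_0], [v_1], [v_2], [v_3], [v_4], [v_5], [v_6], [v_7]
  1-simplices (12): [v_0,v_1], [v_0,v_3], [v_0,v_7], [v_1,v_3], [v_1,v_4], [v_1,v_7], [v_2,v_5], [v_2,v_6], [v_3,v_4], [v_3,v_7], [v_4,v_7], [v_5,v_6]
  2-simplices (6): [v_0,v_1,v_3], [v_0,v_1,v_7], [v_0,v_3,v_7], [v_1,v_3,v_4], [v_1,v_4,v_7], [v_3,v_4,v_7]

Hence C_0 ≅ Z^8, C_1 ≅ Z^12, C_2 ≅ Z^6.

Boundary ∂_1: C_1 → C_0 maps an edge to its endpoints' difference, ∂[p,q] = q − p. For instance
  ∂[v_1,v_3] = [v_3] − [v_1].
As a 8×12 matrix over Z this has rank 6, with invariant factors (1,1,1,1,1,1).

∂_2: C_2 → C_1 sends each 2-simplex [p,q,r] to [q,r] − [p,r] + [p,q]. For instance
  ∂[v_3,v_4,v_7] = [v_4,v_7] − [v_3,v_7] + [v_3,v_4],
  ∂[v_0,v_1,v_3] = [v_1,v_3] − [v_0,v_3] + [v_0,v_1].
The 12×6 boundary matrix has rank 5 and Smith normal form diag(1,1,1,1,1).

Reading off H_k = ker ∂_k / im ∂_{k+1}:

  H_0: rank C_0 − rank ∂_1 = 8 − 6 = 2, and the invariant factors of ∂_1 are all 1, so H_0 ≅ Z^2.
  H_1: rank ker ∂_1 − rank ∂_2 = (12 − 6) − 5 = 1, and the invariant factors of ∂_2 are all 1, so H_1 ≅ Z.
  H_2: rank ker ∂_2 − rank ∂_3 = (6 − 5) − 0 = 1, and there is no ∂_3, so H_2 ≅ Z.

As a check, the Euler characteristic is 8 − 12 + 6 = 2, which agrees with 2 − 1 + 1 = 2.

H_0 ≅ Z^2,  H_1 ≅ Z,  H_2 ≅ Z.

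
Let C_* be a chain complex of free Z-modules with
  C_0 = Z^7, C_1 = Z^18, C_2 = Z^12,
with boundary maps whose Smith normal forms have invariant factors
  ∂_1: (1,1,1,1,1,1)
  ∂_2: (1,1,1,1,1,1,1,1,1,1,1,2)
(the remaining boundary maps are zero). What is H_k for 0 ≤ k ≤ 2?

H_0: b_0 = 7 − 0 − 6 = 1; torsion from ∂_1 factors > 1: none. So H_0 = Z.
H_1: b_1 = 18 − 6 − 12 = 0; torsion from ∂_2 factors > 1: [2]. So H_1 = Z/2.
H_2: b_2 = 12 − 12 − 0 = 0; torsion from ∂_3 factors > 1: none. So H_2 = 0.

H_0 = Z,  H_1 = Z/2,  H_2 = 0.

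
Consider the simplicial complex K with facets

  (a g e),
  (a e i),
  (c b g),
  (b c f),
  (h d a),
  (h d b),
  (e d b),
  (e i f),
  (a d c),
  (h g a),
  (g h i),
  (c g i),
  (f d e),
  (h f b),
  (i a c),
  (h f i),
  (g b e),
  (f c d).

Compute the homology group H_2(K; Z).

H_2 = 0.

Fix the vertex order a < b < c < d < e < f < g < h < i and write every simplex with vertices in increasing order. Then dim K = 2 and the simplices of K are:

  0-simplices (9): a, b, c, d, e, f, g, h, i
  1-simplices (27): ac, ad, ae, ag, ah, ai, bc, bd, be, bf, bg, bh, cd, cf, cg, ci, de, df, dh, ef, eg, ei, fh, fi, gh, gi, hi
  2-simplices (18): acd, aci, adh, aeg, aei, agh, bcf, bcg, bde, bdh, beg, bfh, cdf, cgi, def, efi, fhi, ghi

giving chain groups C_0 ≅ Z^9, C_1 ≅ Z^27, C_2 ≅ Z^18.

∂_1: C_1 → C_0 maps an edge to its endpoints' difference, ∂[p,q] = q − p. For instance
  ∂gi = i − g.
The 9×27 boundary matrix has rank 8 and Smith normal form diag(1,1,1,1,1,1,1,1).

The boundary map ∂_2: C_2 → C_1 sends each 2-simplex [p,q,r] to [q,r] − [p,r] + [p,q]. For instance
  ∂aci = ci − ai + ac,
  ∂cgi = gi − ci + cg.
The resulting 27×18 matrix has rank 18, and its Smith normal form has invariant factors (1,1,1,1,1,1,1,1,1,1,1,1,1,1,1,1,1,2).

Reading off H_k = ker ∂_k / im ∂_{k+1}:

  H_2: rank ker ∂_2 − rank ∂_3 = (18 − 18) − 0 = 0, and there is no ∂_3, so H_2 ≅ 0.

(K is a triangulation of the Klein bottle.)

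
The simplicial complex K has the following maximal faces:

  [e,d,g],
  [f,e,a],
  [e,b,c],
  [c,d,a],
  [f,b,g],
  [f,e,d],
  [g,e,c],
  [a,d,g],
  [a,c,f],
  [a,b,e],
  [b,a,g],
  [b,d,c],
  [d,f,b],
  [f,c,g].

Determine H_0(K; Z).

Take the total order a < b < c < d < e < f < g on the vertex set. Then K (dimension 2) consists of the simplices:

  0-simplices (7): a, b, c, d, e, f, g
  1-simplices (21): ab, ac, ad, ae, af, ag, bc, bd, be, bf, bg, cd, ce, cf, cg, de, df, dg, ef, eg, fg
  2-simplices (14): abe, abg, acd, acf, adg, aef, bcd, bce, bdf, bfg, ceg, cfg, def, deg

Hence C_0 ≅ Z^7, C_1 ≅ Z^21, C_2 ≅ Z^14.

The boundary map ∂_1: C_1 → C_0 maps an edge to its endpoints' difference, ∂[p,q] = q − p.
The 7×21 boundary matrix has rank 6 and Smith normal form diag(1,1,1,1,1,1).

The boundary map ∂_2: C_2 → C_1 maps a triangle to the signed sum of its edges. For instance
  ∂abg = bg − ag + ab,
  ∂adg = dg − ag + ad.
As a 21×14 matrix over Z this has rank 13, with invariant factors (1,1,1,1,1,1,1,1,1,1,1,1,1).

Reading off H_k = ker ∂_k / im ∂_{k+1}:

  H_0: rank C_0 − rank ∂_1 = 7 − 6 = 1, and the invariant factors of ∂_1 are all 1, so H_0 = Z.

H_0 ≅ Z.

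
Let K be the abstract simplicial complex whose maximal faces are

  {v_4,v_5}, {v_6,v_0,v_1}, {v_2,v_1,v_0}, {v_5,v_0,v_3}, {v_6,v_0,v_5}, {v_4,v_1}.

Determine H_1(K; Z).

Order the vertices as v_0 < v_1 < v_2 < v_3 < v_4 < v_5 < v_6. Listing each simplex with vertices in this order, K has dimension 2 with simplices:

  0-simplices (7): [v_0], [v_1], [v_2], [v_3], [v_4], [v_5], [v_6]
  1-simplices (11): [v_0,v_1], [v_0,v_2], [v_0,v_3], [v_0,v_5], [v_0,v_6], [v_1,v_2], [v_1,v_4], [v_1,v_6], [v_3,v_5], [v_4,v_5], [v_5,v_6]
  2-simplices (4): [v_0,v_1,v_2], [v_0,v_1,v_6], [v_0,v_3,v_5], [v_0,v_5,v_6]

so the chain groups are C_0 ≅ Z^7, C_1 ≅ Z^11, C_2 ≅ Z^4.

Boundary ∂_1: C_1 → C_0 is given by ∂[p,q] = [q] − [p].
As a 7×11 matrix over Z this has rank 6, with invariant factors (1,1,1,1,1,1).

∂_2: C_2 → C_1 acts by ∂[p,q,r] = [q,r] − [p,r] + [p,q]. For instance
  ∂[v_0,v_5,v_6] = [v_5,v_6] − [v_0,v_6] + [v_0,v_5],
  ∂[v_0,v_1,v_2] = [v_1,v_2] − [v_0,v_2] + [v_0,v_1].
The resulting 11×4 matrix has rank 4, and its Smith normal form has invariant factors (1,1,1,1).

Computing H_k = (kernel of ∂_k) / (image of ∂_{k+1}):

  H_1: rank ker ∂_1 − rank ∂_2 = (11 − 6) − 4 = 1, and the invariant factors of ∂_2 are all 1, so H_1 ≅ Z.

H_1 ≅ Z.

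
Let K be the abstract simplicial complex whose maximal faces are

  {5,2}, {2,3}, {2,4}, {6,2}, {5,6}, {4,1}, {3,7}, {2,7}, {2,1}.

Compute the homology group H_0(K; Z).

Order the vertices as 1 < 2 < 3 < 4 < 5 < 6 < 7. Listing each simplex with vertices in this order, K has dimension 1 with simplices:

  0-simplices (7): [1], [2], [3], [4], [5], [6], [7]
  1-simplices (9): [1,2], [1,4], [2,3], [2,4], [2,5], [2,6], [2,7], [3,7], [5,6]

so the chain groups are C_0 ≅ Z^7, C_1 ≅ Z^9.

∂_1: C_1 → C_0 maps an edge to its endpoints' difference, ∂[p,q] = q − p.
The resulting 7×9 matrix has rank 6, and its Smith normal form has invariant factors (1,1,1,1,1,1).

Reading off H_k = ker ∂_k / im ∂_{k+1}:

  H_0: rank C_0 − rank ∂_1 = 7 − 6 = 1, and the invariant factors of ∂_1 are all 1, so H_0 = Z.

H_0 = Z.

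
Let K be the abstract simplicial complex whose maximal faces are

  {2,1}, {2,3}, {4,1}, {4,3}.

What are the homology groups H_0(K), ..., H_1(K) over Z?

H_0 = Z,  H_1 = Z.

Order the vertices as 1 < 2 < 3 < 4. Listing each simplex with vertices in this order, K has dimension 1 with simplices:

  0-simplices (4): [1], [2], [3], [4]
  1-simplices (4): [1,2], [1,4], [2,3], [3,4]

so the chain groups are C_0 ≅ Z^4, C_1 ≅ Z^4.

Boundary ∂_1: C_1 → C_0 sends each edge [p,q] (with p < q) to q − p.
This gives a 4×4 integer matrix of rank 3; reducing to Smith normal form yields diagonal entries (1,1,1).

Reading off H_k = ker ∂_k / im ∂_{k+1}:

  H_0: rank C_0 − rank ∂_1 = 4 − 3 = 1, and the invariant factors of ∂_1 are all 1, so H_0 ≅ Z.
  H_1: rank ker ∂_1 − rank ∂_2 = (4 − 3) − 0 = 1, and there is no ∂_2, so H_1 ≅ Z.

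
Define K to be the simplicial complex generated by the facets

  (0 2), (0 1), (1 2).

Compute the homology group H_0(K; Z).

H_0 ≅ Z.

K has 3 vertices, 3 edges.
rank ∂_0 = 0, rank ∂_1 = 2 ⇒ b_0 = 3 − 0 − 2 = 1; all invariant factors of ∂_1 are 1 so no torsion. So H_0 = Z.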